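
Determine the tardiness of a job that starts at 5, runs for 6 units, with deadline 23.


Completion = start + processing = 5 + 6 = 11
Tardiness = max(0, C - d) = max(0, 11 - 23)
= max(0, -12)
= 0


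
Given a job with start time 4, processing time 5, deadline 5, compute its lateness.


Completion = 4 + 5 = 9
Lateness = C - d = 9 - 5
= 4


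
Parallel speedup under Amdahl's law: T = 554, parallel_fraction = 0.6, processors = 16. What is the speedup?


Amdahl's law: T_p = T × ((1-p) + p/N)
= 554 × ((1-0.6) + 0.6/16)
= 554 × (0.40 + 0.0375)
= 554 × 0.4375
= 242.38
Speedup = 554/242.38
= 2.29×


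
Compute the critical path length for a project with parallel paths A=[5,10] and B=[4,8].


Path A: 5 + 10 = 15
Path B: 4 + 8 = 12
Critical path = longest = max(15, 12)
= 15 (Path A)


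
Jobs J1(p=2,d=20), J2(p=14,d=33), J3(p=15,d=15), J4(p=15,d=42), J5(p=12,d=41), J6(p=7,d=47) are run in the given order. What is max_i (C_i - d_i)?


Lateness per job (L = C - d):
  J1: C=2, d=20, L=-18
  J2: C=16, d=33, L=-17
  J3: C=31, d=15, L=16
  J4: C=46, d=42, L=4
  J5: C=58, d=41, L=17
  J6: C=65, d=47, L=18
Lmax = max(-18, -17, 16, 4, 17, 18)
= 18


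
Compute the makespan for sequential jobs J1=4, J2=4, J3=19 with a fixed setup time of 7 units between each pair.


Makespan = Σ processing + (n-1) × setup
= (4 + 4 + 19) + (3-1)×7
= 27 + 14
= 41 time units


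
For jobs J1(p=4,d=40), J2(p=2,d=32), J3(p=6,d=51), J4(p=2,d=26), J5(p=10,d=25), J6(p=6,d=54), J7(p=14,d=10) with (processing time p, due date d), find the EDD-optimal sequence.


EDD: sort by earliest due date
  J7: d=10, p=14
  J5: d=25, p=10
  J4: d=26, p=2
  J2: d=32, p=2
  J1: d=40, p=4
  J3: d=51, p=6
  J6: d=54, p=6
Order: J7 → J5 → J4 → J2 → J1 → J3 → J6


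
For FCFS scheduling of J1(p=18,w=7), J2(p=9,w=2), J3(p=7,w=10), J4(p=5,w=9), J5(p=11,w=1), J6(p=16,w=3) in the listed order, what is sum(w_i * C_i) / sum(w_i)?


Completion times:
  J1: C=18, w×C=7×18=126
  J2: C=27, w×C=2×27=54
  J3: C=34, w×C=10×34=340
  J4: C=39, w×C=9×39=351
  J5: C=50, w×C=1×50=50
  J6: C=66, w×C=3×66=198
Sum w×C = 1119
Sum w = 32
Weighted avg = 1119/32
= 34.97


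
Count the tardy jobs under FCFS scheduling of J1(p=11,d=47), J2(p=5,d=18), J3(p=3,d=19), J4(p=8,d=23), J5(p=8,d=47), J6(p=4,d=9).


Completion vs due date:
  J1: C=11, d=47 → on time
  J2: C=16, d=18 → on time
  J3: C=19, d=19 → on time
  J4: C=27, d=23 → TARDY
  J5: C=35, d=47 → on time
  J6: C=39, d=9 → TARDY
Tardy jobs: J4, J6
Count = 2


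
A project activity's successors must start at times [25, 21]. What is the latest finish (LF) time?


LF = min of all successor start times
Successors start at: [25, 21]
LF = min(25, 21)
= 21


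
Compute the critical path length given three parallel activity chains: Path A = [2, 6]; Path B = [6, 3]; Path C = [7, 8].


Path A: 2 + 6 = 8
Path B: 6 + 3 = 9
Path C: 7 + 8 = 15
Critical path = longest = max(8, 9, 15)
= 15 (Path C)


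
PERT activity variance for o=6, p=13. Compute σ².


σ² = ((p - o) / 6)² = (p - o)² / 36
= (13 - 6)² / 36
= 7² / 36
= 49 / 36
= 1.3611


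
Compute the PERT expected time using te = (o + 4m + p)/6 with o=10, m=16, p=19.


te = (o + 4m + p) / 6
= (10 + 4×16 + 19) / 6
= (10 + 64 + 19) / 6
= 93 / 6
= 15.50


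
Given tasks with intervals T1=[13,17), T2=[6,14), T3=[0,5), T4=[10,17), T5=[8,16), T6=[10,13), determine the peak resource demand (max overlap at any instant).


Check each time point for overlaps:
  t=10: 4 tasks active (T2, T4, T5, T6)
Max concurrent = 4


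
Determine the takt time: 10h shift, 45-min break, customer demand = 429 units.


Available = 10×60 - 45 = 555 min
Takt time = 555 / 429
= 1.29 min/unit


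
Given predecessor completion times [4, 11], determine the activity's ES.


ES = max of all predecessor completion times
Predecessors: [4, 11]
ES = max(4, 11)
= 11


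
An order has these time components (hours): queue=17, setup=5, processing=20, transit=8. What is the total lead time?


Lead time = queue + setup + processing + transit
= 17 + 5 + 20 + 8
= 50 hours


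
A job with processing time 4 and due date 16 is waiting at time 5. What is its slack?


Slack = due - current_time - processing
= 16 - 5 - 4
= 7


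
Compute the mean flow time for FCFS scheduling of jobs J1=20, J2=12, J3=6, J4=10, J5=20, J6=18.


Completion times:
  J1: completes at 20
  J2: completes at 32
  J3: completes at 38
  J4: completes at 48
  J5: completes at 68
  J6: completes at 86
Sum = 292
Average = 292/6
= 48.67


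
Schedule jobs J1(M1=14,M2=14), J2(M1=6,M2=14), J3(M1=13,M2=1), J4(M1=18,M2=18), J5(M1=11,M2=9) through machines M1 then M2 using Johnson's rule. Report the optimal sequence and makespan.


Johnson's rule:
Group 1 (M1≤M2, sort by M1): ['J2', 'J1', 'J4']
Group 2 (M1>M2, sort desc M2): ['J5', 'J3']
Sequence: J2 → J1 → J4 → J5 → J3
Makespan calculation:
  J2: M1 done=6, M2 done=20
  J1: M1 done=20, M2 done=34
  J4: M1 done=38, M2 done=56
  J5: M1 done=49, M2 done=65
  J3: M1 done=62, M2 done=66
= Sequence: J2 → J1 → J4 → J5 → J3, Makespan: 66


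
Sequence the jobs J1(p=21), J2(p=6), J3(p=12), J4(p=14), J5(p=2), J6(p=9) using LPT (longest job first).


LPT: sort by longest processing time first
  J1: p=21
  J4: p=14
  J3: p=12
  J6: p=9
  J2: p=6
  J5: p=2
Order: J1 → J4 → J3 → J6 → J2 → J5


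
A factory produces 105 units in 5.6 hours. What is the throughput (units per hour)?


Throughput = units / time
= 105 / 5.6
= 18.8 units/hour


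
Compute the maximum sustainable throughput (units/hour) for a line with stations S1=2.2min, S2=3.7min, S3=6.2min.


Bottleneck = longest station time
Station times: [2.2, 3.7, 6.2]
Max = 6.2 min
Rate = 60 / 6.2
= 9.68 units/hour (bottleneck: 6.2min)


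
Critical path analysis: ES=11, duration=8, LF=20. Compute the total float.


EF = ES + duration = 11 + 8 = 19
LS = LF - duration = 20 - 8 = 12
Total Float = LF - EF = 20 - 19
(or LS - ES = 12 - 11)
= 1


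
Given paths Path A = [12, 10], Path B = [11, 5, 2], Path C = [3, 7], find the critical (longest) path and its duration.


Path A: 12 + 10 = 22
Path B: 11 + 5 + 2 = 18
Path C: 3 + 7 = 10
Critical path = longest = max(22, 18, 10)
= 22 (Path A)


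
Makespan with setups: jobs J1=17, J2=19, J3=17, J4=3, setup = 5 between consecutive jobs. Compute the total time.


Makespan = Σ processing + (n-1) × setup
= (17 + 19 + 17 + 3) + (4-1)×5
= 56 + 15
= 71 time units


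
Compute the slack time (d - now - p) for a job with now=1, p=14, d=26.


Slack = due - current_time - processing
= 26 - 1 - 14
= 11


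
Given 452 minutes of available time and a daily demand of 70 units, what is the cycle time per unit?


Cycle time = available time / demand
= 452 / 70
= 6.46 min/unit


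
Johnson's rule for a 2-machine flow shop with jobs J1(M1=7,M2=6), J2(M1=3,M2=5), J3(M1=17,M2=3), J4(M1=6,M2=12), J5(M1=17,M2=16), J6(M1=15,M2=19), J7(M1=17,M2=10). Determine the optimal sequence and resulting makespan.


Johnson's rule:
Group 1 (M1≤M2, sort by M1): ['J2', 'J4', 'J6']
Group 2 (M1>M2, sort desc M2): ['J5', 'J7', 'J1', 'J3']
Sequence: J2 → J4 → J6 → J5 → J7 → J1 → J3
Makespan calculation:
  J2: M1 done=3, M2 done=8
  J4: M1 done=9, M2 done=21
  J6: M1 done=24, M2 done=43
  J5: M1 done=41, M2 done=59
  J7: M1 done=58, M2 done=69
  J1: M1 done=65, M2 done=75
  J3: M1 done=82, M2 done=85
= Sequence: J2 → J4 → J6 → J5 → J7 → J1 → J3, Makespan: 85


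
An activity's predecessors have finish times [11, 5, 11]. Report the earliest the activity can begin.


ES = max of all predecessor completion times
Predecessors: [11, 5, 11]
ES = max(11, 5, 11)
= 11


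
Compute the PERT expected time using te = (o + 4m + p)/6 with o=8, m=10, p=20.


te = (o + 4m + p) / 6
= (8 + 4×10 + 20) / 6
= (8 + 40 + 20) / 6
= 68 / 6
= 11.33


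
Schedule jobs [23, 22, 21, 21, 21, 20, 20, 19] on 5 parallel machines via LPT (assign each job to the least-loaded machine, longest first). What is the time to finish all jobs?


Jobs (LPT sorted): [23, 22, 21, 21, 21, 20, 20, 19]
Machines: 5
  J=23 → Machine 1 (load: 0+23=23)
  J=22 → Machine 2 (load: 0+22=22)
  J=21 → Machine 3 (load: 0+21=21)
  J=21 → Machine 4 (load: 0+21=21)
  J=21 → Machine 5 (load: 0+21=21)
  J=20 → Machine 3 (load: 21+20=41)
  J=20 → Machine 4 (load: 21+20=41)
  J=19 → Machine 5 (load: 21+19=40)
Machine loads: [23, 22, 41, 41, 40]
Makespan = max = 41 time units


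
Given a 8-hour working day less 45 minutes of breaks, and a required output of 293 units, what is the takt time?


Available = 8×60 - 45 = 435 min
Takt time = 435 / 293
= 1.48 min/unit


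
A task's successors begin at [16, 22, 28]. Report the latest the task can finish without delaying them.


LF = min of all successor start times
Successors start at: [16, 22, 28]
LF = min(16, 22, 28)
= 16


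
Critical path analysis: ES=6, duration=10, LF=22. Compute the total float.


EF = ES + duration = 6 + 10 = 16
LS = LF - duration = 22 - 10 = 12
Total Float = LF - EF = 22 - 16
(or LS - ES = 12 - 6)
= 6


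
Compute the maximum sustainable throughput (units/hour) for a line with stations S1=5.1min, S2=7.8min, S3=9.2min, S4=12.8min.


Bottleneck = longest station time
Station times: [5.1, 7.8, 9.2, 12.8]
Max = 12.8 min
Rate = 60 / 12.8
= 4.69 units/hour (bottleneck: 12.8min)


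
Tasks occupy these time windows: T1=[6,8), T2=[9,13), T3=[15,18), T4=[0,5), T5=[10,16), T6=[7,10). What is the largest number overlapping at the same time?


Check each time point for overlaps:
  t=7: 2 tasks active (T1, T6)
Max concurrent = 2


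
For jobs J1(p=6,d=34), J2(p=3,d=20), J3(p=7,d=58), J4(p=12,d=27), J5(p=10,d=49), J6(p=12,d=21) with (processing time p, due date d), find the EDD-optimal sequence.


EDD: sort by earliest due date
  J2: d=20, p=3
  J6: d=21, p=12
  J4: d=27, p=12
  J1: d=34, p=6
  J5: d=49, p=10
  J3: d=58, p=7
Order: J2 → J6 → J4 → J1 → J5 → J3


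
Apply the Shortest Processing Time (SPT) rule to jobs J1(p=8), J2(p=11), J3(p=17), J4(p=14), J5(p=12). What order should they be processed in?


SPT: sort by shortest processing time
  J1: p=8
  J2: p=11
  J5: p=12
  J4: p=14
  J3: p=17
Order: J1 → J2 → J5 → J4 → J3


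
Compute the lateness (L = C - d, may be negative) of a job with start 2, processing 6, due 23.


Completion = 2 + 6 = 8
Lateness = C - d = 8 - 23
= -15


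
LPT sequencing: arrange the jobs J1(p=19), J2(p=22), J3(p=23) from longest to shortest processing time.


LPT: sort by longest processing time first
  J3: p=23
  J2: p=22
  J1: p=19
Order: J3 → J2 → J1


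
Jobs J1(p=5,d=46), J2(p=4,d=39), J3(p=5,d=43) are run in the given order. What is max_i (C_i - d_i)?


Lateness per job (L = C - d):
  J1: C=5, d=46, L=-41
  J2: C=9, d=39, L=-30
  J3: C=14, d=43, L=-29
Lmax = max(-41, -30, -29)
= -29


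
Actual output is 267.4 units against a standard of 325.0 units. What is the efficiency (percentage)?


Efficiency = (actual / standard) × 100
= (267.4 / 325.0) × 100
= 82.3%


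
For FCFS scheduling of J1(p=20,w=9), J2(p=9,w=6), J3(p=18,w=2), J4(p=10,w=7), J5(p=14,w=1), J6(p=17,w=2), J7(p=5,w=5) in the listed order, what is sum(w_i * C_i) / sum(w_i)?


Completion times:
  J1: C=20, w×C=9×20=180
  J2: C=29, w×C=6×29=174
  J3: C=47, w×C=2×47=94
  J4: C=57, w×C=7×57=399
  J5: C=71, w×C=1×71=71
  J6: C=88, w×C=2×88=176
  J7: C=93, w×C=5×93=465
Sum w×C = 1559
Sum w = 32
Weighted avg = 1559/32
= 48.72


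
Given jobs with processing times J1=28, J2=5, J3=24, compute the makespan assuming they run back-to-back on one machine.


Sequential makespan: sum all processing times
= 28 + 5 + 24
= 57 time units


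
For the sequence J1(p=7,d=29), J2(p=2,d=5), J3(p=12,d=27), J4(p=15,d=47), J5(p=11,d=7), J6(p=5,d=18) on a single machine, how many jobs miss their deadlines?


Completion vs due date:
  J1: C=7, d=29 → on time
  J2: C=9, d=5 → TARDY
  J3: C=21, d=27 → on time
  J4: C=36, d=47 → on time
  J5: C=47, d=7 → TARDY
  J6: C=52, d=18 → TARDY
Tardy jobs: J2, J5, J6
Count = 3


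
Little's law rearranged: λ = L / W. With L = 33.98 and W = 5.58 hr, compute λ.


Little's law: L = λW → λ = L / W
= 33.98 / 5.58
= 6.09 per hour


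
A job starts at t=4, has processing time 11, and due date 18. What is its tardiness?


Completion = start + processing = 4 + 11 = 15
Tardiness = max(0, C - d) = max(0, 15 - 18)
= max(0, -3)
= 0


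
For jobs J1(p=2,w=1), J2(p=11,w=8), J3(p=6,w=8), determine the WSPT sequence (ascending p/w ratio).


WSPT (Smith's rule): sort by p/w ascending
  J3: p/w = 6/8 = 0.750
  J2: p/w = 11/8 = 1.375
  J1: p/w = 2/1 = 2.000
Order: J3 → J2 → J1


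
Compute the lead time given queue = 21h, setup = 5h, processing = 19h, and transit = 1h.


Lead time = queue + setup + processing + transit
= 21 + 5 + 19 + 1
= 46 hours


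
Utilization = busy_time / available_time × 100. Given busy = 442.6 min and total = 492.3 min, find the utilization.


Utilization = busy / total × 100
= 442.6 / 492.3 × 100
= 89.9%


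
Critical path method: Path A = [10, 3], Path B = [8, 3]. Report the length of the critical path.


Path A: 10 + 3 = 13
Path B: 8 + 3 = 11
Critical path = longest = max(13, 11)
= 13 (Path A)


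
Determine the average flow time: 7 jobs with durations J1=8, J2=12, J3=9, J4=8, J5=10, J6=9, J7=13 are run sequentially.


Completion times:
  J1: completes at 8
  J2: completes at 20
  J3: completes at 29
  J4: completes at 37
  J5: completes at 47
  J6: completes at 56
  J7: completes at 69
Sum = 266
Average = 266/7
= 38.00


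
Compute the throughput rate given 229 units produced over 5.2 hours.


Throughput = units / time
= 229 / 5.2
= 44.0 units/hour


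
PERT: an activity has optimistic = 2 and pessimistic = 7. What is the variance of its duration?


σ² = ((p - o) / 6)² = (p - o)² / 36
= (7 - 2)² / 36
= 5² / 36
= 25 / 36
= 0.6944


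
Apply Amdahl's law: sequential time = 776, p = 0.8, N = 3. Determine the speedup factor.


Amdahl's law: T_p = T × ((1-p) + p/N)
= 776 × ((1-0.8) + 0.8/3)
= 776 × (0.20 + 0.2667)
= 776 × 0.4667
= 362.13
Speedup = 776/362.13
= 2.14×


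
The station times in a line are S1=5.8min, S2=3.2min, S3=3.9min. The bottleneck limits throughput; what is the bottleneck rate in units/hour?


Bottleneck = longest station time
Station times: [5.8, 3.2, 3.9]
Max = 5.8 min
Rate = 60 / 5.8
= 10.34 units/hour (bottleneck: 5.8min)


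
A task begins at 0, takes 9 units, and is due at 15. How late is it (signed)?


Completion = 0 + 9 = 9
Lateness = C - d = 9 - 15
= -6


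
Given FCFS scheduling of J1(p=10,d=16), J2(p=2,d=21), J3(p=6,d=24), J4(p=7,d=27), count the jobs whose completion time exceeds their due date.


Completion vs due date:
  J1: C=10, d=16 → on time
  J2: C=12, d=21 → on time
  J3: C=18, d=24 → on time
  J4: C=25, d=27 → on time
Tardy jobs: none
Count = 0


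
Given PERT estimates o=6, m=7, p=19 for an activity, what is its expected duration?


te = (o + 4m + p) / 6
= (6 + 4×7 + 19) / 6
= (6 + 28 + 19) / 6
= 53 / 6
= 8.83


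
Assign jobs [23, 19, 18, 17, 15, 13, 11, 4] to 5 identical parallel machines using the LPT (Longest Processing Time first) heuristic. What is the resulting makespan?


Jobs (LPT sorted): [23, 19, 18, 17, 15, 13, 11, 4]
Machines: 5
  J=23 → Machine 1 (load: 0+23=23)
  J=19 → Machine 2 (load: 0+19=19)
  J=18 → Machine 3 (load: 0+18=18)
  J=17 → Machine 4 (load: 0+17=17)
  J=15 → Machine 5 (load: 0+15=15)
  J=13 → Machine 5 (load: 15+13=28)
  J=11 → Machine 4 (load: 17+11=28)
  J=4 → Machine 3 (load: 18+4=22)
Machine loads: [23, 19, 22, 28, 28]
Makespan = max = 28 time units


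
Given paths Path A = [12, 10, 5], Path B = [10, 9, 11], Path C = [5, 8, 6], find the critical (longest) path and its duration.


Path A: 12 + 10 + 5 = 27
Path B: 10 + 9 + 11 = 30
Path C: 5 + 8 + 6 = 19
Critical path = longest = max(27, 30, 19)
= 30 (Path B)


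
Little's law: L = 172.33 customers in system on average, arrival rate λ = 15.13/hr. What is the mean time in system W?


Little's law: L = λW → W = L / λ
= 172.33 / 15.13
= 11.39 hours


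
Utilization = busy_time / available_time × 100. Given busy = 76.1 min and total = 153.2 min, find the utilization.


Utilization = busy / total × 100
= 76.1 / 153.2 × 100
= 49.7%


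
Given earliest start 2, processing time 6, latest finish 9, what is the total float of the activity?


EF = ES + duration = 2 + 6 = 8
LS = LF - duration = 9 - 6 = 3
Total Float = LF - EF = 9 - 8
(or LS - ES = 3 - 2)
= 1


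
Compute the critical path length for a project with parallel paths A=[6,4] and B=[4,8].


Path A: 6 + 4 = 10
Path B: 4 + 8 = 12
Critical path = longest = max(10, 12)
= 12 (Path B)


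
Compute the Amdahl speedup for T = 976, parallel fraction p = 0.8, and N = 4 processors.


Amdahl's law: T_p = T × ((1-p) + p/N)
= 976 × ((1-0.8) + 0.8/4)
= 976 × (0.20 + 0.2000)
= 976 × 0.4000
= 390.40
Speedup = 976/390.40
= 2.50×


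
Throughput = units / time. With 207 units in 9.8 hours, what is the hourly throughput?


Throughput = units / time
= 207 / 9.8
= 21.1 units/hour


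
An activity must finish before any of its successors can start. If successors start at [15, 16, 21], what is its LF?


LF = min of all successor start times
Successors start at: [15, 16, 21]
LF = min(15, 16, 21)
= 15


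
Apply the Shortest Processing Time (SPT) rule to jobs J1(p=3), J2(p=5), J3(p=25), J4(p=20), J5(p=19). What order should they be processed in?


SPT: sort by shortest processing time
  J1: p=3
  J2: p=5
  J5: p=19
  J4: p=20
  J3: p=25
Order: J1 → J2 → J5 → J4 → J3


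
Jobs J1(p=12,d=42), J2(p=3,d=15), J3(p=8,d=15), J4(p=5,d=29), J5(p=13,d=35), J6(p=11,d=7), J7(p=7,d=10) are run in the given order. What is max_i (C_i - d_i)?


Lateness per job (L = C - d):
  J1: C=12, d=42, L=-30
  J2: C=15, d=15, L=0
  J3: C=23, d=15, L=8
  J4: C=28, d=29, L=-1
  J5: C=41, d=35, L=6
  J6: C=52, d=7, L=45
  J7: C=59, d=10, L=49
Lmax = max(-30, 0, 8, -1, 6, 45, 49)
= 49


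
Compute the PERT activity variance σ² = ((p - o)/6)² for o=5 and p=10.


σ² = ((p - o) / 6)² = (p - o)² / 36
= (10 - 5)² / 36
= 5² / 36
= 25 / 36
= 0.6944


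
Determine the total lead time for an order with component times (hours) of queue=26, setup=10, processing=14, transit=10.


Lead time = queue + setup + processing + transit
= 26 + 10 + 14 + 10
= 60 hours


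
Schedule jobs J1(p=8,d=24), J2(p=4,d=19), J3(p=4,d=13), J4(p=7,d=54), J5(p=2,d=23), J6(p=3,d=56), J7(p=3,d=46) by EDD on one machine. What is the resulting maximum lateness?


EDD order: J3 → J2 → J5 → J1 → J7 → J4 → J6
Completion and lateness:
  J3: C=4, d=13, L=4-13=-9
  J2: C=8, d=19, L=8-19=-11
  J5: C=10, d=23, L=10-23=-13
  J1: C=18, d=24, L=18-24=-6
  J7: C=21, d=46, L=21-46=-25
  J4: C=28, d=54, L=28-54=-26
  J6: C=31, d=56, L=31-56=-25
Lmax = max(-9, -11, -13, -6, -25, -26, -25)
= -6


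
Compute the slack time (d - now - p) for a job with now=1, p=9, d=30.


Slack = due - current_time - processing
= 30 - 1 - 9
= 20


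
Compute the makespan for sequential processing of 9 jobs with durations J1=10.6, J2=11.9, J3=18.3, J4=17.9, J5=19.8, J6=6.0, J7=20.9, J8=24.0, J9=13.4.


Sequential makespan: sum all processing times
= 10.6 + 11.9 + 18.3 + 17.9 + 19.8 + 6.0 + 20.9 + 24.0 + 13.4
= 142.8 time units


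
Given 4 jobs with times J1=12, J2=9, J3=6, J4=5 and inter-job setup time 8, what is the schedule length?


Makespan = Σ processing + (n-1) × setup
= (12 + 9 + 6 + 5) + (4-1)×8
= 32 + 24
= 56 time units


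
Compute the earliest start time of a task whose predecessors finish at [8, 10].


ES = max of all predecessor completion times
Predecessors: [8, 10]
ES = max(8, 10)
= 10


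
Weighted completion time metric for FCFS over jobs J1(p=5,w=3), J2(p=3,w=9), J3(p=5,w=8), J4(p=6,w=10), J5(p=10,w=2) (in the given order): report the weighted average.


Completion times:
  J1: C=5, w×C=3×5=15
  J2: C=8, w×C=9×8=72
  J3: C=13, w×C=8×13=104
  J4: C=19, w×C=10×19=190
  J5: C=29, w×C=2×29=58
Sum w×C = 439
Sum w = 32
Weighted avg = 439/32
= 13.72


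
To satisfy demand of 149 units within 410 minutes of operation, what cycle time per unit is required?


Cycle time = available time / demand
= 410 / 149
= 2.75 min/unit


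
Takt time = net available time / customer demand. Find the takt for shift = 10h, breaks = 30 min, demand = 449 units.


Available = 10×60 - 30 = 570 min
Takt time = 570 / 449
= 1.27 min/unit


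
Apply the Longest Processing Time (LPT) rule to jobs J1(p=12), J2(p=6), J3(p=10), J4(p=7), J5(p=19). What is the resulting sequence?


LPT: sort by longest processing time first
  J5: p=19
  J1: p=12
  J3: p=10
  J4: p=7
  J2: p=6
Order: J5 → J1 → J3 → J4 → J2


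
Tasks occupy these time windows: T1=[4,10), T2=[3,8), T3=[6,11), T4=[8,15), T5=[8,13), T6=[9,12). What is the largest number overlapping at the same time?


Check each time point for overlaps:
  t=9: 5 tasks active (T1, T3, T4, T5, T6)
Max concurrent = 5


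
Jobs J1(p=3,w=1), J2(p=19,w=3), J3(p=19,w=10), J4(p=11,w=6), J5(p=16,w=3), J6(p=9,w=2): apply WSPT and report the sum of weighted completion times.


WSPT order (by p/w): J4 → J3 → J1 → J6 → J5 → J2
  J4: C=11, w·C=6×11=66
  J3: C=30, w·C=10×30=300
  J1: C=33, w·C=1×33=33
  J6: C=42, w·C=2×42=84
  J5: C=58, w·C=3×58=174
  J2: C=77, w·C=3×77=231
Σ w·C = 888
= 888


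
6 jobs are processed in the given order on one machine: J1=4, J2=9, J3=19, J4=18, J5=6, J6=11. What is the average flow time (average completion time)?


Completion times:
  J1: completes at 4
  J2: completes at 13
  J3: completes at 32
  J4: completes at 50
  J5: completes at 56
  J6: completes at 67
Sum = 222
Average = 222/6
= 37.00


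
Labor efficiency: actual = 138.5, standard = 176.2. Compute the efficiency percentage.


Efficiency = (actual / standard) × 100
= (138.5 / 176.2) × 100
= 78.6%


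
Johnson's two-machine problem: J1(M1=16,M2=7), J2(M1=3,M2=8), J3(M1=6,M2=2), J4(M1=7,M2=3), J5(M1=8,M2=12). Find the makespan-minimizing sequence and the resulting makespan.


Johnson's rule:
Group 1 (M1≤M2, sort by M1): ['J2', 'J5']
Group 2 (M1>M2, sort desc M2): ['J1', 'J4', 'J3']
Sequence: J2 → J5 → J1 → J4 → J3
Makespan calculation:
  J2: M1 done=3, M2 done=11
  J5: M1 done=11, M2 done=23
  J1: M1 done=27, M2 done=34
  J4: M1 done=34, M2 done=37
  J3: M1 done=40, M2 done=42
= Sequence: J2 → J5 → J1 → J4 → J3, Makespan: 42


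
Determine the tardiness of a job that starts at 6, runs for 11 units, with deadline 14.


Completion = start + processing = 6 + 11 = 17
Tardiness = max(0, C - d) = max(0, 17 - 14)
= max(0, 3)
= 3


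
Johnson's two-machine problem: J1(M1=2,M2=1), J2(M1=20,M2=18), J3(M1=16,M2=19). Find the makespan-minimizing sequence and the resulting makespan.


Johnson's rule:
Group 1 (M1≤M2, sort by M1): ['J3']
Group 2 (M1>M2, sort desc M2): ['J2', 'J1']
Sequence: J3 → J2 → J1
Makespan calculation:
  J3: M1 done=16, M2 done=35
  J2: M1 done=36, M2 done=54
  J1: M1 done=38, M2 done=55
= Sequence: J3 → J2 → J1, Makespan: 55


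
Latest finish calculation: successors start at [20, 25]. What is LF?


LF = min of all successor start times
Successors start at: [20, 25]
LF = min(20, 25)
= 20


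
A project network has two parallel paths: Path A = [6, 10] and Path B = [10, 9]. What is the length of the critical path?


Path A: 6 + 10 = 16
Path B: 10 + 9 = 19
Critical path = longest = max(16, 19)
= 19 (Path B)


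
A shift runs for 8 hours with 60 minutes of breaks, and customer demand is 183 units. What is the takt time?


Available = 8×60 - 60 = 420 min
Takt time = 420 / 183
= 2.30 min/unit


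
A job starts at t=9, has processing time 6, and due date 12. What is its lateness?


Completion = 9 + 6 = 15
Lateness = C - d = 15 - 12
= 3


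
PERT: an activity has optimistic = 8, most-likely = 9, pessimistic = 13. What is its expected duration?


te = (o + 4m + p) / 6
= (8 + 4×9 + 13) / 6
= (8 + 36 + 13) / 6
= 57 / 6
= 9.50


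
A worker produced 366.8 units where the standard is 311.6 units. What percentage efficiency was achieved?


Efficiency = (actual / standard) × 100
= (366.8 / 311.6) × 100
= 117.7%


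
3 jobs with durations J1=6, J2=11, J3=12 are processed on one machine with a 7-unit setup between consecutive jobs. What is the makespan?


Makespan = Σ processing + (n-1) × setup
= (6 + 11 + 12) + (3-1)×7
= 29 + 14
= 43 time units


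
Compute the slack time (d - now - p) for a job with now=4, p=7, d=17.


Slack = due - current_time - processing
= 17 - 4 - 7
= 6


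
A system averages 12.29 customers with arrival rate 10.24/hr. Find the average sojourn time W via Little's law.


Little's law: L = λW → W = L / λ
= 12.29 / 10.24
= 1.20 hours


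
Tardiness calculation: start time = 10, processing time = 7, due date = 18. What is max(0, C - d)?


Completion = start + processing = 10 + 7 = 17
Tardiness = max(0, C - d) = max(0, 17 - 18)
= max(0, -1)
= 0


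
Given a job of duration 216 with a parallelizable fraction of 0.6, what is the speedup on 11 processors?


Amdahl's law: T_p = T × ((1-p) + p/N)
= 216 × ((1-0.6) + 0.6/11)
= 216 × (0.40 + 0.0545)
= 216 × 0.4545
= 98.18
Speedup = 216/98.18
= 2.20×


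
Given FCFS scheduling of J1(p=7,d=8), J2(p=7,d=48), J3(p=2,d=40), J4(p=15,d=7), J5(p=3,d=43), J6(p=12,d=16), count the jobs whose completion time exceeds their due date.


Completion vs due date:
  J1: C=7, d=8 → on time
  J2: C=14, d=48 → on time
  J3: C=16, d=40 → on time
  J4: C=31, d=7 → TARDY
  J5: C=34, d=43 → on time
  J6: C=46, d=16 → TARDY
Tardy jobs: J4, J6
Count = 2


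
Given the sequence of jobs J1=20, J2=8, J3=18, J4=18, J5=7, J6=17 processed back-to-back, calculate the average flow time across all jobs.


Completion times:
  J1: completes at 20
  J2: completes at 28
  J3: completes at 46
  J4: completes at 64
  J5: completes at 71
  J6: completes at 88
Sum = 317
Average = 317/6
= 52.83


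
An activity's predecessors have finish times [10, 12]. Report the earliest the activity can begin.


ES = max of all predecessor completion times
Predecessors: [10, 12]
ES = max(10, 12)
= 12


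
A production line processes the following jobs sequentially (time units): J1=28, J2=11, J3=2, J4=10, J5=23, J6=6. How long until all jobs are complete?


Sequential makespan: sum all processing times
= 28 + 11 + 2 + 10 + 23 + 6
= 80 time units


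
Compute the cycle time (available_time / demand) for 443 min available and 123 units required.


Cycle time = available time / demand
= 443 / 123
= 3.60 min/unit


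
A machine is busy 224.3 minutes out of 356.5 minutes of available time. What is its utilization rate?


Utilization = busy / total × 100
= 224.3 / 356.5 × 100
= 62.9%


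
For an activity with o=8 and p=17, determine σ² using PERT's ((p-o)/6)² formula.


σ² = ((p - o) / 6)² = (p - o)² / 36
= (17 - 8)² / 36
= 9² / 36
= 81 / 36
= 2.2500


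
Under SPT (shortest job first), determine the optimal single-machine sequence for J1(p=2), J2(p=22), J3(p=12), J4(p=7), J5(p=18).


SPT: sort by shortest processing time
  J1: p=2
  J4: p=7
  J3: p=12
  J5: p=18
  J2: p=22
Order: J1 → J4 → J3 → J5 → J2


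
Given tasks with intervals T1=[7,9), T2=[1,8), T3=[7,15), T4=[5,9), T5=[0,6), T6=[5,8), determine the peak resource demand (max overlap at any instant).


Check each time point for overlaps:
  t=7: 5 tasks active (T1, T2, T3, T4, T6)
Max concurrent = 5


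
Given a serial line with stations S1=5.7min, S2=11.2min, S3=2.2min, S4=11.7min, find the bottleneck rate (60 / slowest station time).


Bottleneck = longest station time
Station times: [5.7, 11.2, 2.2, 11.7]
Max = 11.7 min
Rate = 60 / 11.7
= 5.13 units/hour (bottleneck: 11.7min)


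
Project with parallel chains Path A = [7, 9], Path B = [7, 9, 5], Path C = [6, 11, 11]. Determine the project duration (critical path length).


Path A: 7 + 9 = 16
Path B: 7 + 9 + 5 = 21
Path C: 6 + 11 + 11 = 28
Critical path = longest = max(16, 21, 28)
= 28 (Path C)


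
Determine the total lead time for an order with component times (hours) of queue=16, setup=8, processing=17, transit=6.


Lead time = queue + setup + processing + transit
= 16 + 8 + 17 + 6
= 47 hours


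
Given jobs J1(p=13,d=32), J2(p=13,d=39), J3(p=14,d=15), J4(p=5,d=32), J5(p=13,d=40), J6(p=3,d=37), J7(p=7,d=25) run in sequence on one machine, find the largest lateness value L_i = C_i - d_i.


Lateness per job (L = C - d):
  J1: C=13, d=32, L=-19
  J2: C=26, d=39, L=-13
  J3: C=40, d=15, L=25
  J4: C=45, d=32, L=13
  J5: C=58, d=40, L=18
  J6: C=61, d=37, L=24
  J7: C=68, d=25, L=43
Lmax = max(-19, -13, 25, 13, 18, 24, 43)
= 43


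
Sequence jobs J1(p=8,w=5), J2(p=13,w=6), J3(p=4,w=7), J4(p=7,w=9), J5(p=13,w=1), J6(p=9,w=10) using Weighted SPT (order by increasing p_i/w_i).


WSPT (Smith's rule): sort by p/w ascending
  J3: p/w = 4/7 = 0.571
  J4: p/w = 7/9 = 0.778
  J6: p/w = 9/10 = 0.900
  J1: p/w = 8/5 = 1.600
  J2: p/w = 13/6 = 2.167
  J5: p/w = 13/1 = 13.000
Order: J3 → J4 → J6 → J1 → J2 → J5


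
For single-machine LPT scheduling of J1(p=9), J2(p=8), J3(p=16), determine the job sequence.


LPT: sort by longest processing time first
  J3: p=16
  J1: p=9
  J2: p=8
Order: J3 → J1 → J2


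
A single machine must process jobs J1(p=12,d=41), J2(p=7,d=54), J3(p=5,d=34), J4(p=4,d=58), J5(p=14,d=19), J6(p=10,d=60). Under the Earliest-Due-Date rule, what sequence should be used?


EDD: sort by earliest due date
  J5: d=19, p=14
  J3: d=34, p=5
  J1: d=41, p=12
  J2: d=54, p=7
  J4: d=58, p=4
  J6: d=60, p=10
Order: J5 → J3 → J1 → J2 → J4 → J6


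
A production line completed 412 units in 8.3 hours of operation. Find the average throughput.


Throughput = units / time
= 412 / 8.3
= 49.6 units/hour


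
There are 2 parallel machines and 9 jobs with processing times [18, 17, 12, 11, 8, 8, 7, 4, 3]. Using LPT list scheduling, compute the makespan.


Jobs (LPT sorted): [18, 17, 12, 11, 8, 8, 7, 4, 3]
Machines: 2
  J=18 → Machine 1 (load: 0+18=18)
  J=17 → Machine 2 (load: 0+17=17)
  J=12 → Machine 2 (load: 17+12=29)
  J=11 → Machine 1 (load: 18+11=29)
  J=8 → Machine 1 (load: 29+8=37)
  J=8 → Machine 2 (load: 29+8=37)
  J=7 → Machine 1 (load: 37+7=44)
  J=4 → Machine 2 (load: 37+4=41)
  J=3 → Machine 2 (load: 41+3=44)
Machine loads: [44, 44]
Makespan = max = 44 time units


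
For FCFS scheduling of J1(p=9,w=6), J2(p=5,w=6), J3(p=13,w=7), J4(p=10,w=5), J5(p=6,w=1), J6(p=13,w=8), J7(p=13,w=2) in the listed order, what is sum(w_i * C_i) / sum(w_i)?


Completion times:
  J1: C=9, w×C=6×9=54
  J2: C=14, w×C=6×14=84
  J3: C=27, w×C=7×27=189
  J4: C=37, w×C=5×37=185
  J5: C=43, w×C=1×43=43
  J6: C=56, w×C=8×56=448
  J7: C=69, w×C=2×69=138
Sum w×C = 1141
Sum w = 35
Weighted avg = 1141/35
= 32.60


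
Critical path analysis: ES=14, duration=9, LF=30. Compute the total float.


EF = ES + duration = 14 + 9 = 23
LS = LF - duration = 30 - 9 = 21
Total Float = LF - EF = 30 - 23
(or LS - ES = 21 - 14)
= 7


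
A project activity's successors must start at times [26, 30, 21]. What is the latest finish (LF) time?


LF = min of all successor start times
Successors start at: [26, 30, 21]
LF = min(26, 30, 21)
= 21


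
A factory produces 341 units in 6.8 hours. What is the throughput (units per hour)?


Throughput = units / time
= 341 / 6.8
= 50.1 units/hour


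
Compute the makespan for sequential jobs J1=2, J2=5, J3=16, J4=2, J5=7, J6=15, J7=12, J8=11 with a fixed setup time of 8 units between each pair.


Makespan = Σ processing + (n-1) × setup
= (2 + 5 + 16 + 2 + 7 + 15 + 12 + 11) + (8-1)×8
= 70 + 56
= 126 time units


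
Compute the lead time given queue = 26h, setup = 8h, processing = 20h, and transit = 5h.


Lead time = queue + setup + processing + transit
= 26 + 8 + 20 + 5
= 59 hours


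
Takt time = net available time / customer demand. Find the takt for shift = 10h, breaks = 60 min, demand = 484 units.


Available = 10×60 - 60 = 540 min
Takt time = 540 / 484
= 1.12 min/unit


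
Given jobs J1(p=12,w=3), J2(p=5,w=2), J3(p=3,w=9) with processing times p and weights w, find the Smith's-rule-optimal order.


WSPT (Smith's rule): sort by p/w ascending
  J3: p/w = 3/9 = 0.333
  J2: p/w = 5/2 = 2.500
  J1: p/w = 12/3 = 4.000
Order: J3 → J2 → J1


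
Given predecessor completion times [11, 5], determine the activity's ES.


ES = max of all predecessor completion times
Predecessors: [11, 5]
ES = max(11, 5)
= 11


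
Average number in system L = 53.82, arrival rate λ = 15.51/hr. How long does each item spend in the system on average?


Little's law: L = λW → W = L / λ
= 53.82 / 15.51
= 3.47 hours


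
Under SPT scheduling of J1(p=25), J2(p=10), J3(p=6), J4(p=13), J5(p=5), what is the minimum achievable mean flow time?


SPT order: J5 → J3 → J2 → J4 → J1
Completion times:
  J5: C=5
  J3: C=11
  J2: C=21
  J4: C=34
  J1: C=59
Sum = 130, n = 5
Mean flow = 130/5
= 26.00


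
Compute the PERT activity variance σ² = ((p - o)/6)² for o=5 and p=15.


σ² = ((p - o) / 6)² = (p - o)² / 36
= (15 - 5)² / 36
= 10² / 36
= 100 / 36
= 2.7778


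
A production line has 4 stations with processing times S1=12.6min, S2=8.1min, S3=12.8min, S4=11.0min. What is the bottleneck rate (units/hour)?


Bottleneck = longest station time
Station times: [12.6, 8.1, 12.8, 11.0]
Max = 12.8 min
Rate = 60 / 12.8
= 4.69 units/hour (bottleneck: 12.8min)


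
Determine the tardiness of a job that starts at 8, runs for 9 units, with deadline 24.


Completion = start + processing = 8 + 9 = 17
Tardiness = max(0, C - d) = max(0, 17 - 24)
= max(0, -7)
= 0


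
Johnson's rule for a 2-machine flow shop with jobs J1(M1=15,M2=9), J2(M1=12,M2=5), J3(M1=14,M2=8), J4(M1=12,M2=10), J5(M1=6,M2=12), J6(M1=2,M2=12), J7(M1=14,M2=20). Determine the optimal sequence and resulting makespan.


Johnson's rule:
Group 1 (M1≤M2, sort by M1): ['J6', 'J5', 'J7']
Group 2 (M1>M2, sort desc M2): ['J4', 'J1', 'J3', 'J2']
Sequence: J6 → J5 → J7 → J4 → J1 → J3 → J2
Makespan calculation:
  J6: M1 done=2, M2 done=14
  J5: M1 done=8, M2 done=26
  J7: M1 done=22, M2 done=46
  J4: M1 done=34, M2 done=56
  J1: M1 done=49, M2 done=65
  J3: M1 done=63, M2 done=73
  J2: M1 done=75, M2 done=80
= Sequence: J6 → J5 → J7 → J4 → J1 → J3 → J2, Makespan: 80


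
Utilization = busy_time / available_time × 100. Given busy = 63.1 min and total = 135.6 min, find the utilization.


Utilization = busy / total × 100
= 63.1 / 135.6 × 100
= 46.5%


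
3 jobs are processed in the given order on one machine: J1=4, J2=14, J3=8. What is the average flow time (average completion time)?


Completion times:
  J1: completes at 4
  J2: completes at 18
  J3: completes at 26
Sum = 48
Average = 48/3
= 16.00


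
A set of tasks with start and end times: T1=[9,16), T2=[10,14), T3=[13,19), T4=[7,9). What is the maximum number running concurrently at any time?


Check each time point for overlaps:
  t=13: 3 tasks active (T1, T2, T3)
Max concurrent = 3


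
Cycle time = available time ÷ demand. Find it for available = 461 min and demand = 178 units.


Cycle time = available time / demand
= 461 / 178
= 2.59 min/unit


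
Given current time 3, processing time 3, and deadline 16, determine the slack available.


Slack = due - current_time - processing
= 16 - 3 - 3
= 10


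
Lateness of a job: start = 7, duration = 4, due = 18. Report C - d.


Completion = 7 + 4 = 11
Lateness = C - d = 11 - 18
= -7


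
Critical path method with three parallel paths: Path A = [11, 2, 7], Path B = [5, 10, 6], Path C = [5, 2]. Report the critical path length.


Path A: 11 + 2 + 7 = 20
Path B: 5 + 10 + 6 = 21
Path C: 5 + 2 = 7
Critical path = longest = max(20, 21, 7)
= 21 (Path B)


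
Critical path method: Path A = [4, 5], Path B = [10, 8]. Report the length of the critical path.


Path A: 4 + 5 = 9
Path B: 10 + 8 = 18
Critical path = longest = max(9, 18)
= 18 (Path B)


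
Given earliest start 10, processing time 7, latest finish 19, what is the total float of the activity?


EF = ES + duration = 10 + 7 = 17
LS = LF - duration = 19 - 7 = 12
Total Float = LF - EF = 19 - 17
(or LS - ES = 12 - 10)
= 2


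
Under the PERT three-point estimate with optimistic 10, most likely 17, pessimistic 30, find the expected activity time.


te = (o + 4m + p) / 6
= (10 + 4×17 + 30) / 6
= (10 + 68 + 30) / 6
= 108 / 6
= 18.00


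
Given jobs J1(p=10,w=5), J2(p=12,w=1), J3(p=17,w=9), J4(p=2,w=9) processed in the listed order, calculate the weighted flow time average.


Completion times:
  J1: C=10, w×C=5×10=50
  J2: C=22, w×C=1×22=22
  J3: C=39, w×C=9×39=351
  J4: C=41, w×C=9×41=369
Sum w×C = 792
Sum w = 24
Weighted avg = 792/24
= 33.00


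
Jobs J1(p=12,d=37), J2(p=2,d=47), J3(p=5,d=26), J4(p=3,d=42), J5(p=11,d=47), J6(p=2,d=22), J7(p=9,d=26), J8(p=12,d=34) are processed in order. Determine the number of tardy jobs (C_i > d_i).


Completion vs due date:
  J1: C=12, d=37 → on time
  J2: C=14, d=47 → on time
  J3: C=19, d=26 → on time
  J4: C=22, d=42 → on time
  J5: C=33, d=47 → on time
  J6: C=35, d=22 → TARDY
  J7: C=44, d=26 → TARDY
  J8: C=56, d=34 → TARDY
Tardy jobs: J6, J7, J8
Count = 3


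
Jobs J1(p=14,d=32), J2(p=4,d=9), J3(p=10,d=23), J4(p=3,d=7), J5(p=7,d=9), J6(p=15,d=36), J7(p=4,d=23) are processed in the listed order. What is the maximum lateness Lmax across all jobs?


Lateness per job (L = C - d):
  J1: C=14, d=32, L=-18
  J2: C=18, d=9, L=9
  J3: C=28, d=23, L=5
  J4: C=31, d=7, L=24
  J5: C=38, d=9, L=29
  J6: C=53, d=36, L=17
  J7: C=57, d=23, L=34
Lmax = max(-18, 9, 5, 24, 29, 17, 34)
= 34


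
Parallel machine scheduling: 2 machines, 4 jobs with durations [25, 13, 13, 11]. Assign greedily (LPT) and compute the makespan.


Jobs (LPT sorted): [25, 13, 13, 11]
Machines: 2
  J=25 → Machine 1 (load: 0+25=25)
  J=13 → Machine 2 (load: 0+13=13)
  J=13 → Machine 2 (load: 13+13=26)
  J=11 → Machine 1 (load: 25+11=36)
Machine loads: [36, 26]
Makespan = max = 36 time units


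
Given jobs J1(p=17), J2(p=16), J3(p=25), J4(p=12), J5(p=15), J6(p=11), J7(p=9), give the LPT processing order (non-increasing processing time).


LPT: sort by longest processing time first
  J3: p=25
  J1: p=17
  J2: p=16
  J5: p=15
  J4: p=12
  J6: p=11
  J7: p=9
Order: J3 → J1 → J2 → J5 → J4 → J6 → J7


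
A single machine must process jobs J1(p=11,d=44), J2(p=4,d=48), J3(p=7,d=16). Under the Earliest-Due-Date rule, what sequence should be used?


EDD: sort by earliest due date
  J3: d=16, p=7
  J1: d=44, p=11
  J2: d=48, p=4
Order: J3 → J1 → J2


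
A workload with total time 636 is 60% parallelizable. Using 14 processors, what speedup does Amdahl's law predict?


Amdahl's law: T_p = T × ((1-p) + p/N)
= 636 × ((1-0.6) + 0.6/14)
= 636 × (0.40 + 0.0429)
= 636 × 0.4429
= 281.66
Speedup = 636/281.66
= 2.26×


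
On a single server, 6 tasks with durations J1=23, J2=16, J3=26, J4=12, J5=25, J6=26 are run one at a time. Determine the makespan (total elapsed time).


Sequential makespan: sum all processing times
= 23 + 16 + 26 + 12 + 25 + 26
= 128 time units


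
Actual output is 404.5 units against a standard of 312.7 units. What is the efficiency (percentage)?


Efficiency = (actual / standard) × 100
= (404.5 / 312.7) × 100
= 129.4%
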